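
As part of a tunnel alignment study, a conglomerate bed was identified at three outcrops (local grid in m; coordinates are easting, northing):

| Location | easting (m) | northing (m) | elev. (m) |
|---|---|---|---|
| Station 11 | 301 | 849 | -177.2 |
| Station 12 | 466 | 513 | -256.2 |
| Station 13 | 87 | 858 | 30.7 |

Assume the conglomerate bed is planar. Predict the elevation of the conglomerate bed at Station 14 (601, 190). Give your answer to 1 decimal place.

-309.0 m

Let the plane be z = a·easting + b·northing + c.
Station 12−Station 11: 165a − 336b = −79;  Station 13−Station 11: −214a + 9b = 207.9.
Solving gives a = −0.98189, b = −0.24706.
Then c = -177.2 − a·301 − b·849 = 328.10.
At (601, 190): z = −590.1 − 46.9 + 328.10 = -309.0 m.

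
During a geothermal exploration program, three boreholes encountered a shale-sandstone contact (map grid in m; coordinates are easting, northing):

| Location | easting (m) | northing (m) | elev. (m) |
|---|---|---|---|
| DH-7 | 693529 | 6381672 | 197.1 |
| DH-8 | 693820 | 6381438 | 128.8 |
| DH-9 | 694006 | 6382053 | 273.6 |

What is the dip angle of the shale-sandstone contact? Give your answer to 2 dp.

Two edge vectors: DH-7→DH-8 = (291, -234, -68.3), DH-7→DH-9 = (477, 381, 76.5).
Normal n = (DH-7→DH-8) × (DH-7→DH-9) = (8121.3, -54840.6, 222489).
So ∂z/∂easting = −n_x/n_z = −0.03650 and ∂z/∂northing = −n_y/n_z = 0.24649.
Gradient magnitude |∇z| = √(a² + b²) = √(0.00133 + 0.06076) = 0.24917.
True dip = arctan(0.24917) = 13.99°, dipping toward S (azimuth ≈ 172°).

13.99°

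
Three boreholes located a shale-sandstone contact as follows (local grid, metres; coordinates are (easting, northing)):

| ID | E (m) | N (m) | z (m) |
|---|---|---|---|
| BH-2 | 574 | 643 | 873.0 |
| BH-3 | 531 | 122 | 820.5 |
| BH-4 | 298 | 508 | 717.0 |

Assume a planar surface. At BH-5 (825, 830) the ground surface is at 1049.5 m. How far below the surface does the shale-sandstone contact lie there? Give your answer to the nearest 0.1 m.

31.0 m

Two edge vectors: BH-2→BH-3 = (-43, -521, -52.5), BH-2→BH-4 = (-276, -135, -156).
Normal n = (BH-2→BH-3) × (BH-2→BH-4) = (74188.5, 7782, -137991).
So ∂z/∂E = −n_x/n_z = 0.53763 and ∂z/∂N = −n_y/n_z = 0.05639.
Intercept c from BH-2: 873 − 308.60 − 36.26 = 528.14.
At (825, 830): z_contact = 443.55 + 46.81 + 528.14 = 1018.49 m.
Depth below ground = 1049.5 − 1018.49 = 31.0 m.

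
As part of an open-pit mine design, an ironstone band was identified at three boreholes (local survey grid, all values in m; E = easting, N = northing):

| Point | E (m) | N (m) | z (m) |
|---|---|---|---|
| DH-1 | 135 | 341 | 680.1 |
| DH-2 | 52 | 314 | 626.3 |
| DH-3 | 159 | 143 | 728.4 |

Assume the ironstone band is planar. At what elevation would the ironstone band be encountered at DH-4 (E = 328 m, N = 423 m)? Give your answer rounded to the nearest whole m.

802 m

Let the plane be z = a·E + b·N + c.
DH-2−DH-1: −83a − 27b = −53.8;  DH-3−DH-1: 24a − 198b = 48.3.
Solving gives a = 0.69995, b = −0.15910.
Then c = 680.1 − a·135 − b·341 = 639.86.
At (328, 423): z = 229.6 − 67.3 + 639.86 = 802.1 m.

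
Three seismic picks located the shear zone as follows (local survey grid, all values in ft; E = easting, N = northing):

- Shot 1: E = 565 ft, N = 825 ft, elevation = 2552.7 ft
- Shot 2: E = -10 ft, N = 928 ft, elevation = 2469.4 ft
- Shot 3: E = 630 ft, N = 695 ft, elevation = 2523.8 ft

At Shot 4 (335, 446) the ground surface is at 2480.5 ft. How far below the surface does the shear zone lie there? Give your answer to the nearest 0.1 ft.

97.2 ft

Let the plane be z = a·E + b·N + c.
Shot 2−Shot 1: −575a + 103b = −83.3;  Shot 3−Shot 1: 65a − 130b = −28.9.
Solving gives a = 0.20286, b = 0.32374.
Then c = 2552.7 − a·565 − b·825 = 2171.00.
At (335, 446): z_contact = 67.96 + 144.39 + 2171.00 = 2383.35 ft.
Depth below ground = 2480.5 − 2383.35 = 97.2 ft.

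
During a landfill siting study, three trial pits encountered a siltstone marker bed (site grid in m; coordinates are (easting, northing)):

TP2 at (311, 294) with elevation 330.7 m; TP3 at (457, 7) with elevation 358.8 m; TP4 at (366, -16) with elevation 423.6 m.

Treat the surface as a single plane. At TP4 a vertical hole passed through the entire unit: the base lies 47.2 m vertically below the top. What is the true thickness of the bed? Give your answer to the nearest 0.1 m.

38.1 m

Two edge vectors: TP2→TP3 = (146, -287, 28.1), TP2→TP4 = (55, -310, 92.9).
Normal n = (TP2→TP3) × (TP2→TP4) = (-17951.3, -12017.9, -29475).
So ∂z/∂E = −n_x/n_z = −0.60903 and ∂z/∂N = −n_y/n_z = −0.40773.
|∇z| = √(a²+b²) = 0.73292, so dip δ = arctan(0.73292) = 36.24°.
True thickness = vertical thickness × cos δ = 47.2 × cos 36.24° = 38.1 m.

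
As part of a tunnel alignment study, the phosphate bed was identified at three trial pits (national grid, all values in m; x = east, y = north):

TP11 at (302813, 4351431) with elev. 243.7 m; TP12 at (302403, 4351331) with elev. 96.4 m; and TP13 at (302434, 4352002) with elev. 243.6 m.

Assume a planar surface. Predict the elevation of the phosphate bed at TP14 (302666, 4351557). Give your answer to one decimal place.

Let the plane be z = a·x + b·y + c.
TP12−TP11: −410a − 100b = −147.3;  TP13−TP11: −379a + 571b = −0.1.
Solving gives a = 0.309247087, b = 0.205086945.
Then c = 243.7 − a·302813 − b·4351431 = −985822.03.
At (302666, 4351557): z = 93598.6 + 892447.5 − 985822.03 = 224.1 m.

224.1 m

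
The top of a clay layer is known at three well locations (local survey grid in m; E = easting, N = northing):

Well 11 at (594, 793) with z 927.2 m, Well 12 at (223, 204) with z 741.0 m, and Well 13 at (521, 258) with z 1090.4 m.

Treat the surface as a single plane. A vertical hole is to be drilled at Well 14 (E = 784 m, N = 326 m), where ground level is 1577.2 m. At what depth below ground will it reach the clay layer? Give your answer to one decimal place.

188.1 m

Let the plane be z = a·E + b·N + c.
Well 12−Well 11: −371a − 589b = −186.2;  Well 13−Well 11: −73a − 535b = 163.2.
Solving gives a = 1.25889, b = −0.47682.
Then c = 927.2 − a·594 − b·793 = 557.54.
At (784, 326): z_contact = 986.97 − 155.44 + 557.54 = 1389.06 m.
Depth below ground = 1577.2 − 1389.06 = 188.1 m.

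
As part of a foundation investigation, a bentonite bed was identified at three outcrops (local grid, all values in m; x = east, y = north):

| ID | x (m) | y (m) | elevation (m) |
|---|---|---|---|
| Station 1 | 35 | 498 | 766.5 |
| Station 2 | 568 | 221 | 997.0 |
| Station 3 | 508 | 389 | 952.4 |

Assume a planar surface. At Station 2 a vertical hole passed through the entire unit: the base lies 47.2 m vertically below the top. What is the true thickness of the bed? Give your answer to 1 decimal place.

44.0 m

Let the plane be z = a·x + b·y + c.
Station 2−Station 1: 533a − 277b = 230.5;  Station 3−Station 1: 473a − 109b = 185.9.
Solving gives a = 0.36161, b = −0.13633.
|∇z| = √(a²+b²) = 0.38645, so dip δ = arctan(0.38645) = 21.13°.
True thickness = vertical thickness × cos δ = 47.2 × cos 21.13° = 44.0 m.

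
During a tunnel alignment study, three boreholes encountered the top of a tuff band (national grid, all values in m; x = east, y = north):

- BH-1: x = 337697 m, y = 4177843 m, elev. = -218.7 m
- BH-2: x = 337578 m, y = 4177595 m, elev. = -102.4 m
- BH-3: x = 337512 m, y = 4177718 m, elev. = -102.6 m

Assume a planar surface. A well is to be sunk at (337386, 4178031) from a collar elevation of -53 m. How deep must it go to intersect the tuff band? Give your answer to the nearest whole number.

69 m

Let the plane be z = a·x + b·y + c.
BH-2−BH-1: −119a − 248b = 116.3;  BH-3−BH-1: −185a − 125b = 116.1.
Solving gives a = −0.45977423, b = −0.24833414.
Then c = -218.7 − a·337697 − b·4177843 = 1192546.73.
At (337386, 4178031): z_contact = −155121.4 − 1037547.7 + 1192546.73 = -122.4 m.
Depth below ground = -53 − (-122.4) = 69 m.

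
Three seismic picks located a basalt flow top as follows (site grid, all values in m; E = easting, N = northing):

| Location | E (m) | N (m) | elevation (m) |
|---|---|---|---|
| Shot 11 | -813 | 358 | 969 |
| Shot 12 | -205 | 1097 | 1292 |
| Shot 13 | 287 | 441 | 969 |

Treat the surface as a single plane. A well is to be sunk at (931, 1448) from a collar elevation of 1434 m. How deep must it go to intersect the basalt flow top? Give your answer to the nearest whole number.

18 m

Let the plane be z = a·E + b·N + c.
Shot 12−Shot 11: 608a + 739b = 323;  Shot 13−Shot 11: 1100a + 83b = 0.
Solving gives a = −0.03516, b = 0.46601.
Then c = 969 − a·-813 − b·358 = 773.58.
At (931, 1448): z_contact = −32.7 + 674.8 + 773.58 = 1415.6 m.
Depth below ground = 1434 − 1415.6 = 18 m.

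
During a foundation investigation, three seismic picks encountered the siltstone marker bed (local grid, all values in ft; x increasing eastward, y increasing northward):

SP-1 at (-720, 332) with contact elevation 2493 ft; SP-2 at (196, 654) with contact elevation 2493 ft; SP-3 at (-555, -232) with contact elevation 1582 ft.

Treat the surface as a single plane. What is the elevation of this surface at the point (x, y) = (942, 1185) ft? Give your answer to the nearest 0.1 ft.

Let the plane be z = a·x + b·y + c.
SP-2−SP-1: 916a + 322b = 0;  SP-3−SP-1: 165a − 564b = −911.
Solving gives a = −0.514857, b = 1.464625.
Then c = 2493 − a·-720 − b·332 = 1636.05.
At (942, 1185): z = −485.0 + 1735.6 + 1636.05 = 2886.6 ft.

2886.6 ft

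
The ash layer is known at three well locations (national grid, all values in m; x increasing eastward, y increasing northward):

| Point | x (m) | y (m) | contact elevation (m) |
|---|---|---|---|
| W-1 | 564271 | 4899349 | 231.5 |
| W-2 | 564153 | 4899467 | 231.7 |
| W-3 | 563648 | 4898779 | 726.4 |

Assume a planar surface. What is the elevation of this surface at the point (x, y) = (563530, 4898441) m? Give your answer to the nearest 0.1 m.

915.4 m

Let the plane be z = a·x + b·y + c.
W-2−W-1: −118a + 118b = 0.2;  W-3−W-1: −623a − 570b = 494.9.
Solving gives a = −0.415646355, b = −0.413951440.
Then c = 231.5 − a·564271 − b·4899349 = 2262861.26.
At (563530, 4898441): z = −234229.2 − 2027716.7 + 2262861.26 = 915.4 m.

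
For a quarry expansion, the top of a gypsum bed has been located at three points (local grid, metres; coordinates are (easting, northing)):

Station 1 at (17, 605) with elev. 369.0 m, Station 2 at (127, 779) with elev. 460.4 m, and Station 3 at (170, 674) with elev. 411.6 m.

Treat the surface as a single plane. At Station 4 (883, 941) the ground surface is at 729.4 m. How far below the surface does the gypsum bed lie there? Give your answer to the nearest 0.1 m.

Let the plane be z = a·E + b·N + c.
Station 2−Station 1: 110a + 174b = 91.4;  Station 3−Station 1: 153a + 69b = 42.6.
Solving gives a = 0.05810, b = 0.48856.
Then c = 369 − a·17 − b·605 = 72.44.
At (883, 941): z_contact = 51.30 + 459.73 + 72.44 = 583.47 m.
Depth below ground = 729.4 − 583.47 = 145.9 m.

145.9 m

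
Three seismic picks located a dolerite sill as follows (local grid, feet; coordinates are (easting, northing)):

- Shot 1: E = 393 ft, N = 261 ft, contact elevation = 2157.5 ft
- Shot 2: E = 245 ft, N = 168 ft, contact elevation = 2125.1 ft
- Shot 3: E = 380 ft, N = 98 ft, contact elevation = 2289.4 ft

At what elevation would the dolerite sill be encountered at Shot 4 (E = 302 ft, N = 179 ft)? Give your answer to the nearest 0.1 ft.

2159.2 ft

Two edge vectors: Shot 1→Shot 2 = (-148, -93, -32.4), Shot 1→Shot 3 = (-13, -163, 131.9).
Normal n = (Shot 1→Shot 2) × (Shot 1→Shot 3) = (-17547.9, 19942.4, 22915).
So ∂z/∂E = −n_x/n_z = 0.76578 and ∂z/∂N = −n_y/n_z = −0.87028.
Intercept c from Shot 1: 2157.5 − 300.95 + 227.14 = 2083.69.
At (302, 179): z = 231.3 − 155.8 + 2083.69 = 2159.2 ft.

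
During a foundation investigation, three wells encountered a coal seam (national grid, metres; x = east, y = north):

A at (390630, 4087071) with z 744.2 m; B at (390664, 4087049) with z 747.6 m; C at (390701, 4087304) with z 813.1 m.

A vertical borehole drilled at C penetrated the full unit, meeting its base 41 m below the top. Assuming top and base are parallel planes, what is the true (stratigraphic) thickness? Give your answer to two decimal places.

38.95 m

Two edge vectors: A→B = (34, -22, 3.4), A→C = (71, 233, 68.9).
Normal n = (A→B) × (A→C) = (-2308, -2101.2, 9484).
So ∂z/∂x = −n_x/n_z = 0.24336 and ∂z/∂y = −n_y/n_z = 0.22155.
|∇z| = √(a²+b²) = 0.32910, so dip δ = arctan(0.32910) = 18.22°.
True thickness = vertical thickness × cos δ = 41 × cos 18.22° = 38.95 m.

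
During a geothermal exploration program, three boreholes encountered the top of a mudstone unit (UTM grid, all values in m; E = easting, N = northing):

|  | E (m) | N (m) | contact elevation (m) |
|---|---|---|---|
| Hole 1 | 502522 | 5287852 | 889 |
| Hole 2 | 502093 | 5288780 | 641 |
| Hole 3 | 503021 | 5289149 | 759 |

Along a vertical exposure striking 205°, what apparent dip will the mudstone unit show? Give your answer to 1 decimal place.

4.4°

Let the plane be z = a·E + b·N + c.
Hole 2−Hole 1: −429a + 928b = −248;  Hole 3−Hole 1: 499a + 1297b = −130.
Solving gives a = 0.19717, b = −0.17609.
Unit vector along 205° is (sin 205°, cos 205°) = (-0.4226, -0.9063).
Slope in that direction = a·(-0.4226) + b·(-0.9063) = 0.07626.
Apparent dip = arctan|0.07626| = 4.4° (true dip is 14.8°, so apparent ≤ true as expected).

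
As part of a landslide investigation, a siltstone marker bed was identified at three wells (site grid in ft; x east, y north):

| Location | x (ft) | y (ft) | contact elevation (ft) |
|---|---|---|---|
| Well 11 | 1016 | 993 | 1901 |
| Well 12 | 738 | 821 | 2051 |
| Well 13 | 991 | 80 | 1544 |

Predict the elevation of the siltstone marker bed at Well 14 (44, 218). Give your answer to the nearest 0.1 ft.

Two edge vectors: Well 11→Well 12 = (-278, -172, 150), Well 11→Well 13 = (-25, -913, -357).
Normal n = (Well 11→Well 12) × (Well 11→Well 13) = (198354, -102996, 249514).
So ∂z/∂x = −n_x/n_z = −0.794961 and ∂z/∂y = −n_y/n_z = 0.412786.
Intercept c from Well 11: 1901 + 807.68 − 409.90 = 2298.78.
At (44, 218): z = −35.0 + 90.0 + 2298.78 = 2353.8 ft.

2353.8 ft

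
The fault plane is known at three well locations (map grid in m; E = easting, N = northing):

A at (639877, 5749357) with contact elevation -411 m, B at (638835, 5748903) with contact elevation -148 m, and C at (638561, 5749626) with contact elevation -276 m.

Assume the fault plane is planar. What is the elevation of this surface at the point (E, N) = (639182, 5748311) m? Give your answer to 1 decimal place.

Two edge vectors: A→B = (-1042, -454, 263), A→C = (-1316, 269, 135).
Normal n = (A→B) × (A→C) = (-132037, -205438, -877762).
So ∂z/∂E = −n_x/n_z = −0.150424603 and ∂z/∂N = −n_y/n_z = −0.234047498.
Intercept c from A: -411 + 96253.24 + 1345622.62 = 1441464.86.
At (639182, 5748311): z = −96148.7 − 1345377.8 + 1441464.86 = -61.6 m.

-61.6 m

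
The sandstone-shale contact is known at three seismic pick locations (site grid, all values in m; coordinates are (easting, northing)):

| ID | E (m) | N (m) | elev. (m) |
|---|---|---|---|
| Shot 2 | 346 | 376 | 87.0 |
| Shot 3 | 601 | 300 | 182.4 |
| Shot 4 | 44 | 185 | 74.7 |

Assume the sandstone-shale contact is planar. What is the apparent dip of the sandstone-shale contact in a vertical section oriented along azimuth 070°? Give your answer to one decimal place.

Two edge vectors: Shot 2→Shot 3 = (255, -76, 95.4), Shot 2→Shot 4 = (-302, -191, -12.3).
Normal n = (Shot 2→Shot 3) × (Shot 2→Shot 4) = (19156.2, -25674.3, -71657).
So ∂z/∂E = −n_x/n_z = 0.26733 and ∂z/∂N = −n_y/n_z = −0.35829.
Unit vector along 070° is (sin 70°, cos 70°) = (0.9397, 0.3420).
Slope in that direction = a·(0.9397) + b·(0.3420) = 0.12867.
Apparent dip = arctan|0.12867| = 7.3° (true dip is 24.1°, so apparent ≤ true as expected).

7.3°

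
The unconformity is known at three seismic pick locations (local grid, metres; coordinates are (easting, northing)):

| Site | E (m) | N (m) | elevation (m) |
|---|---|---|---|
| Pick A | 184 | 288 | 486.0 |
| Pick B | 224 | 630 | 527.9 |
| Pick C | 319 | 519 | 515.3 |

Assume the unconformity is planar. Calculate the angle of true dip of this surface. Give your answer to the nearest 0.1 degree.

6.9°

Let the plane be z = a·E + b·N + c.
Pick B−Pick A: 40a + 342b = 41.9;  Pick C−Pick A: 135a + 231b = 29.3.
Solving gives a = 0.00925, b = 0.12143.
Gradient magnitude |∇z| = √(a² + b²) = √(0.00009 + 0.01475) = 0.12178.
True dip = arctan(0.12178) = 6.9°, dipping toward S (azimuth ≈ 184°).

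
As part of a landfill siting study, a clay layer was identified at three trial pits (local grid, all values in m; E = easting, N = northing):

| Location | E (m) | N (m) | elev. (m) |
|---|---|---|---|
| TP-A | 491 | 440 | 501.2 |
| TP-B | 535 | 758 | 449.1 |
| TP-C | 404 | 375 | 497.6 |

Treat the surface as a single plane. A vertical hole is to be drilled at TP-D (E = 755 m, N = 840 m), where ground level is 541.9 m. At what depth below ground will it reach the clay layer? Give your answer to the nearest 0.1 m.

68.1 m

Let the plane be z = a·E + b·N + c.
TP-B−TP-A: 44a + 318b = −52.1;  TP-C−TP-A: −87a − 65b = −3.6.
Solving gives a = 0.18267, b = −0.18911.
Then c = 501.2 − a·491 − b·440 = 494.72.
At (755, 840): z_contact = 137.92 − 158.85 + 494.72 = 473.78 m.
Depth below ground = 541.9 − 473.78 = 68.1 m.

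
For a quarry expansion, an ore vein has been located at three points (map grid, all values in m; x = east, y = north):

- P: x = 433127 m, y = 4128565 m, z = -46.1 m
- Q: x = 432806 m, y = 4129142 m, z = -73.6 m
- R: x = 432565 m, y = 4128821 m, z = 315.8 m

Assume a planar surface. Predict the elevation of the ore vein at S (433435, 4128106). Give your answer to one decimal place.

Two edge vectors: P→Q = (-321, 577, -27.5), P→R = (-562, 256, 361.9).
Normal n = (P→Q) × (P→R) = (215856.3, 131624.9, 242098).
So ∂z/∂x = −n_x/n_z = −0.891607118 and ∂z/∂y = −n_y/n_z = −0.543684376.
Intercept c from P: -46.1 + 386179.12 + 2244636.28 = 2630769.30.
At (433435, 4128106): z = −386453.7 − 2244386.7 + 2630769.30 = -71.2 m.

-71.2 m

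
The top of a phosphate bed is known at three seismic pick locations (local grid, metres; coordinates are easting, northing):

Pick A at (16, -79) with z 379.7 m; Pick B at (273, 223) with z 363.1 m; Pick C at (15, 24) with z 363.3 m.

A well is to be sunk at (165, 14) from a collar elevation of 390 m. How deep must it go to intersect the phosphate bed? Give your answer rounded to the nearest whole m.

7 m

Let the plane be z = a·easting + b·northing + c.
Pick B−Pick A: 257a + 302b = −16.6;  Pick C−Pick A: −1a + 103b = −16.4.
Solving gives a = 0.12113, b = −0.15805.
Then c = 379.7 − a·16 − b·-79 = 365.28.
At (165, 14): z_contact = 20.0 − 2.2 + 365.28 = 383.0 m.
Depth below ground = 390 − 383.0 = 7 m.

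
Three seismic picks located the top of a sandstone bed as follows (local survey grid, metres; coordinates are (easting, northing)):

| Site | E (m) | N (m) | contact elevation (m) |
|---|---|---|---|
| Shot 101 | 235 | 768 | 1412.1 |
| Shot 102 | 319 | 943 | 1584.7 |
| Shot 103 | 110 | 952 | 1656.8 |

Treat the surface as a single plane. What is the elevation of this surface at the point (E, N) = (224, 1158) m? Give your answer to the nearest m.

1855 m

Two edge vectors: Shot 101→Shot 102 = (84, 175, 172.6), Shot 101→Shot 103 = (-125, 184, 244.7).
Normal n = (Shot 101→Shot 102) × (Shot 101→Shot 103) = (11064.1, -42129.8, 37331).
So ∂z/∂E = −n_x/n_z = −0.29638 and ∂z/∂N = −n_y/n_z = 1.12855.
Intercept c from Shot 101: 1412.1 + 69.65 − 866.72 = 615.02.
At (224, 1158): z = −66.4 + 1306.9 + 615.02 = 1855.5 m.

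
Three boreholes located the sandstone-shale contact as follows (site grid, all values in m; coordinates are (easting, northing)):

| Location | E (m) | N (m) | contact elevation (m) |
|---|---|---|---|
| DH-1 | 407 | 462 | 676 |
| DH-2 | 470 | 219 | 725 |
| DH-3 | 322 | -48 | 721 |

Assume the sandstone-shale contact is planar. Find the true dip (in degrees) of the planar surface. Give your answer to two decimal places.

Two edge vectors: DH-1→DH-2 = (63, -243, 49), DH-1→DH-3 = (-85, -510, 45).
Normal n = (DH-1→DH-2) × (DH-1→DH-3) = (14055, -7000, -52785).
So ∂z/∂E = −n_x/n_z = 0.26627 and ∂z/∂N = −n_y/n_z = −0.13261.
Gradient magnitude |∇z| = √(a² + b²) = √(0.07090 + 0.01759) = 0.29746.
True dip = arctan(0.29746) = 16.57°, dipping toward WNW (azimuth ≈ 296°).

16.57°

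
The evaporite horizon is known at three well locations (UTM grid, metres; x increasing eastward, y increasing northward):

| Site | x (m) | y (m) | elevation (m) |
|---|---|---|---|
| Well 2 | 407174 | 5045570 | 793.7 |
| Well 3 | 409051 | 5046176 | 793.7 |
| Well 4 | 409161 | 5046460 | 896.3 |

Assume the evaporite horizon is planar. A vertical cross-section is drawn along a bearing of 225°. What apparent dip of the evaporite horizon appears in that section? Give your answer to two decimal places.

Two edge vectors: Well 2→Well 3 = (1877, 606, 0), Well 2→Well 4 = (1987, 890, 102.6).
Normal n = (Well 2→Well 3) × (Well 2→Well 4) = (62175.6, -192580.2, 466408).
So ∂z/∂x = −n_x/n_z = −0.13331 and ∂z/∂y = −n_y/n_z = 0.41290.
Unit vector along 225° is (sin 225°, cos 225°) = (-0.7071, -0.7071).
Slope in that direction = a·(-0.7071) + b·(-0.7071) = −0.19770.
Apparent dip = arctan|0.19770| = 11.18° (true dip is 23.5°, so apparent ≤ true as expected).

11.18°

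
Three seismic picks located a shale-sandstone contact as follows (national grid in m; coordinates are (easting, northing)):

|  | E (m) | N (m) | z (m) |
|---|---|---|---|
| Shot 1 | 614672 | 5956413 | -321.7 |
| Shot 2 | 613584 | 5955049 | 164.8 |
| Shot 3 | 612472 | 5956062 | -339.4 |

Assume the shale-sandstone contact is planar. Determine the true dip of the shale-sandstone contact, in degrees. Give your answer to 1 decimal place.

22.9°

Two edge vectors: Shot 1→Shot 2 = (-1088, -1364, 486.5), Shot 1→Shot 3 = (-2200, -351, -17.7).
Normal n = (Shot 1→Shot 2) × (Shot 1→Shot 3) = (194904.3, -1089557.6, -2618912).
So ∂z/∂E = −n_x/n_z = 0.07442 and ∂z/∂N = −n_y/n_z = −0.41603.
Gradient magnitude |∇z| = √(a² + b²) = √(0.00554 + 0.17308) = 0.42264.
True dip = arctan(0.42264) = 22.9°, dipping toward N (azimuth ≈ 350°).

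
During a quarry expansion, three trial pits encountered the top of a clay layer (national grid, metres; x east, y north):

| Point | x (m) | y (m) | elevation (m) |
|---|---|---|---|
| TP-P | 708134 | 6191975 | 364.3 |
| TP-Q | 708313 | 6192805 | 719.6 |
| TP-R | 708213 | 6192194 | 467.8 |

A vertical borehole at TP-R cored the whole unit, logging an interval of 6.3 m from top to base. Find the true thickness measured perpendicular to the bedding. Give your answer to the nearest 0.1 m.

Let the plane be z = a·x + b·y + c.
TP-Q−TP-P: 179a + 830b = 355.3;  TP-R−TP-P: 79a + 219b = 103.5.
Solving gives a = 0.30696, b = 0.36187.
|∇z| = √(a²+b²) = 0.47453, so dip δ = arctan(0.47453) = 25.39°.
True thickness = vertical thickness × cos δ = 6.3 × cos 25.39° = 5.7 m.

5.7 m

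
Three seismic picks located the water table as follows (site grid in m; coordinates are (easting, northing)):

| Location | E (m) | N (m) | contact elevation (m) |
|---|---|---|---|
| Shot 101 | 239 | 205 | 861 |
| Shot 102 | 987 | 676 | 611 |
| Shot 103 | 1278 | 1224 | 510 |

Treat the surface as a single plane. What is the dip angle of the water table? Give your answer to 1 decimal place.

18.2°

Let the plane be z = a·E + b·N + c.
Shot 102−Shot 101: 748a + 471b = −250;  Shot 103−Shot 101: 1039a + 1019b = −351.
Solving gives a = −0.32777, b = −0.01025.
Gradient magnitude |∇z| = √(a² + b²) = √(0.10743 + 0.00011) = 0.32793.
True dip = arctan(0.32793) = 18.2°, dipping toward E (azimuth ≈ 088°).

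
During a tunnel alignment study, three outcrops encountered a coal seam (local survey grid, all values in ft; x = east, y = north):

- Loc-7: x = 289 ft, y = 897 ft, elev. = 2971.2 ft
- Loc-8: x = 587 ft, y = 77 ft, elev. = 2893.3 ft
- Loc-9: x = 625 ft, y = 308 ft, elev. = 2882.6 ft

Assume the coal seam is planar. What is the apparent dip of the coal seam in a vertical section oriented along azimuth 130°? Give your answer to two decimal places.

11.51°

Two edge vectors: Loc-7→Loc-8 = (298, -820, -77.9), Loc-7→Loc-9 = (336, -589, -88.6).
Normal n = (Loc-7→Loc-8) × (Loc-7→Loc-9) = (26768.9, 228.4, 99998).
So ∂z/∂x = −n_x/n_z = −0.26769 and ∂z/∂y = −n_y/n_z = −0.00228.
Unit vector along 130° is (sin 130°, cos 130°) = (0.7660, -0.6428).
Slope in that direction = a·(0.7660) + b·(-0.6428) = −0.20360.
Apparent dip = arctan|0.20360| = 11.51° (true dip is 15.0°, so apparent ≤ true as expected).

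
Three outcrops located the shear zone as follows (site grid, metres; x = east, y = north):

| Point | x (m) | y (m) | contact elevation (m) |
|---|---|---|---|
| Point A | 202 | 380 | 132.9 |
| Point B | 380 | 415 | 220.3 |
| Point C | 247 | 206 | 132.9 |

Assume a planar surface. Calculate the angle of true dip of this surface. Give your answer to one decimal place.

Two edge vectors: Point A→Point B = (178, 35, 87.4), Point A→Point C = (45, -174, 0).
Normal n = (Point A→Point B) × (Point A→Point C) = (15207.6, 3933, -32547).
So ∂z/∂x = −n_x/n_z = 0.46725 and ∂z/∂y = −n_y/n_z = 0.12084.
Gradient magnitude |∇z| = √(a² + b²) = √(0.21832 + 0.01460) = 0.48262.
True dip = arctan(0.48262) = 25.8°, dipping toward WSW (azimuth ≈ 255°).

25.8°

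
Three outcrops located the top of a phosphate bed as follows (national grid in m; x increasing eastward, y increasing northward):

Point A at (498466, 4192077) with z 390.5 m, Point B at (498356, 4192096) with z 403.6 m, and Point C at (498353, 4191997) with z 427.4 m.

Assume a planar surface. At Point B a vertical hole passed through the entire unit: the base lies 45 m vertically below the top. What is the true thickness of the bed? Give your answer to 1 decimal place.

Two edge vectors: Point A→Point B = (-110, 19, 13.1), Point A→Point C = (-113, -80, 36.9).
Normal n = (Point A→Point B) × (Point A→Point C) = (1749.1, 2578.7, 10947).
So ∂z/∂x = −n_x/n_z = −0.15978 and ∂z/∂y = −n_y/n_z = −0.23556.
|∇z| = √(a²+b²) = 0.28464, so dip δ = arctan(0.28464) = 15.89°.
True thickness = vertical thickness × cos δ = 45 × cos 15.89° = 43.3 m.

43.3 m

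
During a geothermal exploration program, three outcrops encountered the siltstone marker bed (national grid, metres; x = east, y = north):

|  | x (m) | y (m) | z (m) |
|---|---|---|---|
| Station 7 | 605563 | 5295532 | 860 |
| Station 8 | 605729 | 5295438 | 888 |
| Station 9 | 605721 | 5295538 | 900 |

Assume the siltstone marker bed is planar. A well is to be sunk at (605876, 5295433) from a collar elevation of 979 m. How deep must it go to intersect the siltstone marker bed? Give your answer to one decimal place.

Let the plane be z = a·x + b·y + c.
Station 8−Station 7: 166a − 94b = 28;  Station 9−Station 7: 158a + 6b = 40.
Solving gives a = 0.247854619, b = 0.139828370.
Then c = 860 − a·605563 − b·5295532 = −889697.19.
At (605876, 5295433): z_contact = 150169.17 + 740451.76 − 889697.19 = 923.74 m.
Depth below ground = 979 − 923.74 = 55.3 m.

55.3 m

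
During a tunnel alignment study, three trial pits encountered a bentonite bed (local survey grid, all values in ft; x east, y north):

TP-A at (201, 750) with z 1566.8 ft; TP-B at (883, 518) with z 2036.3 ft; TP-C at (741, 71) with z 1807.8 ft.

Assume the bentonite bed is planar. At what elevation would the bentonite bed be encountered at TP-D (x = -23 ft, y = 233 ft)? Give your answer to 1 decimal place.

Two edge vectors: TP-A→TP-B = (682, -232, 469.5), TP-A→TP-C = (540, -679, 241).
Normal n = (TP-A→TP-B) × (TP-A→TP-C) = (262878.5, 89168, -337798).
So ∂z/∂x = −n_x/n_z = 0.77821 and ∂z/∂y = −n_y/n_z = 0.26397.
Intercept c from TP-A: 1566.8 − 156.42 − 197.98 = 1212.40.
At (-23, 233): z = −17.9 + 61.5 + 1212.40 = 1256.0 ft.

1256.0 ft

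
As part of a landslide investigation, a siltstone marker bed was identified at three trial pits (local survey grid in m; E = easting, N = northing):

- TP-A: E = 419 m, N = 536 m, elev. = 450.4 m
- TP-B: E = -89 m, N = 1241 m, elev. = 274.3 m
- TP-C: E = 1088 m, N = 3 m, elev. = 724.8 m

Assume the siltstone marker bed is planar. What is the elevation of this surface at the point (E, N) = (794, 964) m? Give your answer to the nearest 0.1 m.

682.3 m

Let the plane be z = a·E + b·N + c.
TP-B−TP-A: −508a + 705b = −176.1;  TP-C−TP-A: 669a − 533b = 274.4.
Solving gives a = 0.495770, b = 0.107448.
Then c = 450.4 − a·419 − b·536 = 185.08.
At (794, 964): z = 393.6 + 103.6 + 185.08 = 682.3 m.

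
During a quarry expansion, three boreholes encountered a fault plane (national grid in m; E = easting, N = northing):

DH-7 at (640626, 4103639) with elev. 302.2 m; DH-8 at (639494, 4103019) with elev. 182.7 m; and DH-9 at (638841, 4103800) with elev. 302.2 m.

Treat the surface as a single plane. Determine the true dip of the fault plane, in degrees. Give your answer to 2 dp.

9.43°

Two edge vectors: DH-7→DH-8 = (-1132, -620, -119.5), DH-7→DH-9 = (-1785, 161, 0).
Normal n = (DH-7→DH-8) × (DH-7→DH-9) = (19239.5, 213307.5, -1288952).
So ∂z/∂E = −n_x/n_z = 0.01493 and ∂z/∂N = −n_y/n_z = 0.16549.
Gradient magnitude |∇z| = √(a² + b²) = √(0.00022 + 0.02739) = 0.16616.
True dip = arctan(0.16616) = 9.43°, dipping toward S (azimuth ≈ 185°).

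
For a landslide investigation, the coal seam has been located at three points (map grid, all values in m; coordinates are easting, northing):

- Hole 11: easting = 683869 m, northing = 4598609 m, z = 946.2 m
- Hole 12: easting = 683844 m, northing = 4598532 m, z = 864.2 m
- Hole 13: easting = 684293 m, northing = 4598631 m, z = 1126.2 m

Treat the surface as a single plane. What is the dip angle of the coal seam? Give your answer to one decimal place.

45.4°

Two edge vectors: Hole 11→Hole 12 = (-25, -77, -82), Hole 11→Hole 13 = (424, 22, 180).
Normal n = (Hole 11→Hole 12) × (Hole 11→Hole 13) = (-12056, -30268, 32098).
So ∂z/∂easting = −n_x/n_z = 0.37560 and ∂z/∂northing = −n_y/n_z = 0.94299.
Gradient magnitude |∇z| = √(a² + b²) = √(0.14108 + 0.88922) = 1.01504.
True dip = arctan(1.01504) = 45.4°, dipping toward SSW (azimuth ≈ 202°).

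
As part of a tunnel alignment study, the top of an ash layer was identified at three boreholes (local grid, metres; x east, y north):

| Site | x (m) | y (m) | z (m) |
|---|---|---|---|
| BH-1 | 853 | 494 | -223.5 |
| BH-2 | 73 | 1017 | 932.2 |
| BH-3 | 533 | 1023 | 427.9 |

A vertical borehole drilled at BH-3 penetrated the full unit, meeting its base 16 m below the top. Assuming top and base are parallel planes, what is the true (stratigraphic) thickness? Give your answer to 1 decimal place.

10.0 m

Let the plane be z = a·x + b·y + c.
BH-2−BH-1: −780a + 523b = 1155.7;  BH-3−BH-1: −320a + 529b = 651.4.
Solving gives a = −1.10366, b = 0.56376.
|∇z| = √(a²+b²) = 1.23931, so dip δ = arctan(1.23931) = 51.10°.
True thickness = vertical thickness × cos δ = 16 × cos 51.10° = 10.0 m.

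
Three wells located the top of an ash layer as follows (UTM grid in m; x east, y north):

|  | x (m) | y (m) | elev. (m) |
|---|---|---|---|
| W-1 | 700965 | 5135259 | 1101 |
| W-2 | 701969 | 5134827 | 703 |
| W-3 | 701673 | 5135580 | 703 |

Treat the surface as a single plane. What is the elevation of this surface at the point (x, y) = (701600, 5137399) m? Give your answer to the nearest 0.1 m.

396.7 m

Let the plane be z = a·x + b·y + c.
W-2−W-1: 1004a − 432b = −398;  W-3−W-1: 708a + 321b = −398.
Solving gives a = −0.477113382, b = −0.187550546.
Then c = 1101 − a·700965 − b·5135259 = 1298661.41.
At (701600, 5137399): z = −334742.7 − 963522.0 + 1298661.41 = 396.7 m.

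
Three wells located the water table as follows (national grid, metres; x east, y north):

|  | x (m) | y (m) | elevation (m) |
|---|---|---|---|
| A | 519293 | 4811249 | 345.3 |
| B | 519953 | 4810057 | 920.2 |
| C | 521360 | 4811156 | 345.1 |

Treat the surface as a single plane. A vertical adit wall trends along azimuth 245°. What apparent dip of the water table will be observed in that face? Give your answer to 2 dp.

Two edge vectors: A→B = (660, -1192, 574.9), A→C = (2067, -93, -0.2).
Normal n = (A→B) × (A→C) = (53704.1, 1188450.3, 2402484).
So ∂z/∂x = −n_x/n_z = −0.02235 and ∂z/∂y = −n_y/n_z = −0.49468.
Unit vector along 245° is (sin 245°, cos 245°) = (-0.9063, -0.4226).
Slope in that direction = a·(-0.9063) + b·(-0.4226) = 0.22932.
Apparent dip = arctan|0.22932| = 12.92° (true dip is 26.3°, so apparent ≤ true as expected).

12.92°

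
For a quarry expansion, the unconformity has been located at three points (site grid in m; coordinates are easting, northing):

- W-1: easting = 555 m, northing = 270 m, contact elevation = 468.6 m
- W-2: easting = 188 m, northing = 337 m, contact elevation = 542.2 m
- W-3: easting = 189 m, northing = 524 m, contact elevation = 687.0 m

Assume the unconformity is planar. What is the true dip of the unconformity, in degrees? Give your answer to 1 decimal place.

37.8°

Let the plane be z = a·easting + b·northing + c.
W-2−W-1: −367a + 67b = 73.6;  W-3−W-1: −366a + 254b = 218.4.
Solving gives a = −0.05912, b = 0.77465.
Gradient magnitude |∇z| = √(a² + b²) = √(0.00350 + 0.60008) = 0.77690.
True dip = arctan(0.77690) = 37.8°, dipping toward S (azimuth ≈ 176°).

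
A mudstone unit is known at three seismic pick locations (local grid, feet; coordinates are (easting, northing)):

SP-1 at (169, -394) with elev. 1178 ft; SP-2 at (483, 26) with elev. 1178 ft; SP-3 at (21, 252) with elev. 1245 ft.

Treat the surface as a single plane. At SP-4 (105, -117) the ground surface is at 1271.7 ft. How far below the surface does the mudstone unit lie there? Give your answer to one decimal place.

64.9 ft

Let the plane be z = a·E + b·N + c.
SP-2−SP-1: 314a + 420b = 0;  SP-3−SP-1: −148a + 646b = 67.
Solving gives a = −0.10619, b = 0.07939.
Then c = 1178 − a·169 − b·-394 = 1227.22.
At (105, -117): z_contact = −11.15 − 9.29 + 1227.22 = 1206.79 ft.
Depth below ground = 1271.7 − 1206.79 = 64.9 ft.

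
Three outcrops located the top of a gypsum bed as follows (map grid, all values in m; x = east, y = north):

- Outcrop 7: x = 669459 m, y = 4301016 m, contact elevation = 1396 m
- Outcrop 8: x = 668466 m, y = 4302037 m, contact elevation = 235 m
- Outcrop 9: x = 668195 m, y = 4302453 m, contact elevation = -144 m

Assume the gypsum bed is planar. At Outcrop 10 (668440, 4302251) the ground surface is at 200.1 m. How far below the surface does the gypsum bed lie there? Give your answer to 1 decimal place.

Let the plane be z = a·x + b·y + c.
Outcrop 8−Outcrop 7: −993a + 1021b = −1161;  Outcrop 9−Outcrop 7: −1264a + 1437b = −1540.
Solving gives a = 0.703952433, b = −0.452473295.
Then c = 1396 − a·669459 − b·4301016 = 1476223.59.
At (668440, 4302251): z_contact = 470549.96 − 1946653.69 + 1476223.59 = 119.87 m.
Depth below ground = 200.1 − 119.87 = 80.2 m.

80.2 m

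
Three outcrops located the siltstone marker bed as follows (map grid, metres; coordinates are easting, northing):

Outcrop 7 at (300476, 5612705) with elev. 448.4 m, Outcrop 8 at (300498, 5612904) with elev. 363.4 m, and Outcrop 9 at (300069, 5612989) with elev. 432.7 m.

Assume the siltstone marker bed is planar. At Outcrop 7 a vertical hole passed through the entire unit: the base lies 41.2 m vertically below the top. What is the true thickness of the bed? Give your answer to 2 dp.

37.32 m

Two edge vectors: Outcrop 7→Outcrop 8 = (22, 199, -85), Outcrop 7→Outcrop 9 = (-407, 284, -15.7).
Normal n = (Outcrop 7→Outcrop 8) × (Outcrop 7→Outcrop 9) = (21015.7, 34940.4, 87241).
So ∂z/∂easting = −n_x/n_z = −0.24089 and ∂z/∂northing = −n_y/n_z = −0.40050.
|∇z| = √(a²+b²) = 0.46737, so dip δ = arctan(0.46737) = 25.05°.
True thickness = vertical thickness × cos δ = 41.2 × cos 25.05° = 37.32 m.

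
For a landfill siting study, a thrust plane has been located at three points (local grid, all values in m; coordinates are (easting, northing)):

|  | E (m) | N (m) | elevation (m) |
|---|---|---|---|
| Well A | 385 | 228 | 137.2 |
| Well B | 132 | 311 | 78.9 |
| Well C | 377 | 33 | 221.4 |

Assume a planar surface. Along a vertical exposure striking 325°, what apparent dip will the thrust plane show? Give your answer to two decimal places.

22.14°

Let the plane be z = a·E + b·N + c.
Well B−Well A: −253a + 83b = −58.3;  Well C−Well A: −8a − 195b = 84.2.
Solving gives a = 0.08760, b = −0.43539.
Unit vector along 325° is (sin 325°, cos 325°) = (-0.5736, 0.8192).
Slope in that direction = a·(-0.5736) + b·(0.8192) = −0.40689.
Apparent dip = arctan|0.40689| = 22.14° (true dip is 23.9°, so apparent ≤ true as expected).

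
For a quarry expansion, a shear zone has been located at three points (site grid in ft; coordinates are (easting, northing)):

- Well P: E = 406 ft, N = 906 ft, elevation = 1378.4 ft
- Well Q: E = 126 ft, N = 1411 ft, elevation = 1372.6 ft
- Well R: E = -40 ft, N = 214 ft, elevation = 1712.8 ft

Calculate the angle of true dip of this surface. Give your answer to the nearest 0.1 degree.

Let the plane be z = a·E + b·N + c.
Well Q−Well P: −280a + 505b = −5.8;  Well R−Well P: −446a − 692b = 334.4.
Solving gives a = −0.39347, b = −0.22964.
Gradient magnitude |∇z| = √(a² + b²) = √(0.15482 + 0.05274) = 0.45558.
True dip = arctan(0.45558) = 24.5°, dipping toward ENE (azimuth ≈ 060°).

24.5°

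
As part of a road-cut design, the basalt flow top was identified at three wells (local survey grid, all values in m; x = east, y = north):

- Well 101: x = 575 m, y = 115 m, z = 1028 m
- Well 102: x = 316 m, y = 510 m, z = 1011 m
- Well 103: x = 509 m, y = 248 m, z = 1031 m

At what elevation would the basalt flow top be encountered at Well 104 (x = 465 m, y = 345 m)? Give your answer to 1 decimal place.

Let the plane be z = a·x + b·y + c.
Well 102−Well 101: −259a + 395b = −17;  Well 103−Well 101: −66a + 133b = 3.
Solving gives a = 0.41136, b = 0.22669.
Then c = 1028 − a·575 − b·115 = 765.40.
At (465, 345): z = 191.3 + 78.2 + 765.40 = 1034.9 m.

1034.9 m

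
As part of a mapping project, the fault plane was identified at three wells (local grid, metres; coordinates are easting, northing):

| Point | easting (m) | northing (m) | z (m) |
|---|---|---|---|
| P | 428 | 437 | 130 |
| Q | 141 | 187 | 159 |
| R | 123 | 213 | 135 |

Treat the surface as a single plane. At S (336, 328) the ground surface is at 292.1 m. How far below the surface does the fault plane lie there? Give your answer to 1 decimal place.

134.9 m

Let the plane be z = a·easting + b·northing + c.
Q−P: −287a − 250b = 29;  R−P: −305a − 224b = 5.
Solving gives a = 0.43856, b = −0.61946.
Then c = 130 − a·428 − b·437 = 213.00.
At (336, 328): z_contact = 147.35 − 203.18 + 213.00 = 157.17 m.
Depth below ground = 292.1 − 157.17 = 134.9 m.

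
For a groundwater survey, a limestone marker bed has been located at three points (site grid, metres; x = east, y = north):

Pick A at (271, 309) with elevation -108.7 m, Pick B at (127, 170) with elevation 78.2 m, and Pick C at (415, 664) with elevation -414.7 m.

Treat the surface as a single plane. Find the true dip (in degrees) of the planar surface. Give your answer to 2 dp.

Two edge vectors: Pick A→Pick B = (-144, -139, 186.9), Pick A→Pick C = (144, 355, -306).
Normal n = (Pick A→Pick B) × (Pick A→Pick C) = (-23815.5, -17150.4, -31104).
So ∂z/∂x = −n_x/n_z = −0.76567 and ∂z/∂y = −n_y/n_z = −0.55139.
Gradient magnitude |∇z| = √(a² + b²) = √(0.58626 + 0.30403) = 0.94355.
True dip = arctan(0.94355) = 43.34°, dipping toward NE (azimuth ≈ 054°).

43.34°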